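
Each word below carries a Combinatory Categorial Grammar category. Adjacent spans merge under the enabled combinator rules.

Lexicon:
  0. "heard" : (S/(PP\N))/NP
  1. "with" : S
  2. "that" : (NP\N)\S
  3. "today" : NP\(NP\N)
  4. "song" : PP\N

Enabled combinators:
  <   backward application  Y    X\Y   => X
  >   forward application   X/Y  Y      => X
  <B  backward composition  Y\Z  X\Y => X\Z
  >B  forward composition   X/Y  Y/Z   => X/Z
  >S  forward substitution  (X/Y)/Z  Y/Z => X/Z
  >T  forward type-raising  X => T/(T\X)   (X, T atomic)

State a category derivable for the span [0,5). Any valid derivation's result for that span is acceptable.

[0,5] S   >
  [0,4] S/(PP\N)   >
    [0,1] "heard" : (S/(PP\N))/NP
    [1,4] NP   <
      [1,3] NP\N   <
        [1,2] "with" : S
        [2,3] "that" : (NP\N)\S
      [3,4] "today" : NP\(NP\N)
  [4,5] "song" : PP\N

S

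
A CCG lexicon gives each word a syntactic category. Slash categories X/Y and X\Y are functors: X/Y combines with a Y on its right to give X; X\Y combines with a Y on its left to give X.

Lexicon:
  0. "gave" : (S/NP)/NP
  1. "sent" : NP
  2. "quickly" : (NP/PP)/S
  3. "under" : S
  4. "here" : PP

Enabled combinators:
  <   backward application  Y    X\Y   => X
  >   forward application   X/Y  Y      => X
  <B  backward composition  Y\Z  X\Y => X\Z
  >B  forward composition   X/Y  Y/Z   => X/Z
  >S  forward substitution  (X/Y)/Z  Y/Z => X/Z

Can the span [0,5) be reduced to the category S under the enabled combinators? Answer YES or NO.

YES

[0,5] S   >
  [0,4] S/PP   >B
    [0,2] S/NP   >
      [0,1] "gave" : (S/NP)/NP
      [1,2] "sent" : NP
    [2,4] NP/PP   >
      [2,3] "quickly" : (NP/PP)/S
      [3,4] "under" : S
  [4,5] "here" : PP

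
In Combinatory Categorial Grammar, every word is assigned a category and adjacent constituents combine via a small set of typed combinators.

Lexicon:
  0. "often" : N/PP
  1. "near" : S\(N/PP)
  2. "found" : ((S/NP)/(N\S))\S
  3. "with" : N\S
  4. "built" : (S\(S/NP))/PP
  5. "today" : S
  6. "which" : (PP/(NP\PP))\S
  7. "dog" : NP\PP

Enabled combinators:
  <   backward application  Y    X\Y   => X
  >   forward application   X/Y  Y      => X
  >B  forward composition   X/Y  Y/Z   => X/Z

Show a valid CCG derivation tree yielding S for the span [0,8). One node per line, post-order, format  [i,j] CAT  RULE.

[0,8] S   <
  [0,4] S/NP   >
    [0,3] (S/NP)/(N\S)   <
      [0,2] S   <
        [0,1] "often" : N/PP
        [1,2] "near" : S\(N/PP)
      [2,3] "found" : ((S/NP)/(N\S))\S
    [3,4] "with" : N\S
  [4,8] S\(S/NP)   >
    [4,5] "built" : (S\(S/NP))/PP
    [5,8] PP   >
      [5,7] PP/(NP\PP)   <
        [5,6] "today" : S
        [6,7] "which" : (PP/(NP\PP))\S
      [7,8] "dog" : NP\PP

[0,1] N/PP  lex  "often"
[1,2] S\(N/PP)  lex  "near"
[0,2] S  <  k=1
[2,3] ((S/NP)/(N\S))\S  lex  "found"
[0,3] (S/NP)/(N\S)  <  k=2
[3,4] N\S  lex  "with"
[0,4] S/NP  >  k=3
[4,5] (S\(S/NP))/PP  lex  "built"
[5,6] S  lex  "today"
[6,7] (PP/(NP\PP))\S  lex  "which"
[5,7] PP/(NP\PP)  <  k=6
[7,8] NP\PP  lex  "dog"
[5,8] PP  >  k=7
[4,8] S\(S/NP)  >  k=5
[0,8] S  <  k=4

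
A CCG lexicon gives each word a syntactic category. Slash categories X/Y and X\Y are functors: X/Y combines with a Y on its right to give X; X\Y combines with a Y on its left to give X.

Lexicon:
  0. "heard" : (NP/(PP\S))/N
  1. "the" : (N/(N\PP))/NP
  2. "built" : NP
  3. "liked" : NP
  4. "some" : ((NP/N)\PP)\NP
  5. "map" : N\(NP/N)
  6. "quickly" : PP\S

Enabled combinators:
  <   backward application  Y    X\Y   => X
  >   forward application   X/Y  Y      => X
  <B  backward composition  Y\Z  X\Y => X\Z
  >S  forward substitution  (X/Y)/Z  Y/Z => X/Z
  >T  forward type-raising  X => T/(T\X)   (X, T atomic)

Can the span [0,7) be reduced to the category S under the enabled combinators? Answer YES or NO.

NO

(NP/(PP\S))/N (N/(N\PP))/NP NP NP ((NP/N)\PP)\NP N\(NP/N) PP\S
CKY chart[0,7] = {N/(N\NP), NP, NP/(NP\NP), PP/(PP\NP), S/(S\NP)}; S ∉ chart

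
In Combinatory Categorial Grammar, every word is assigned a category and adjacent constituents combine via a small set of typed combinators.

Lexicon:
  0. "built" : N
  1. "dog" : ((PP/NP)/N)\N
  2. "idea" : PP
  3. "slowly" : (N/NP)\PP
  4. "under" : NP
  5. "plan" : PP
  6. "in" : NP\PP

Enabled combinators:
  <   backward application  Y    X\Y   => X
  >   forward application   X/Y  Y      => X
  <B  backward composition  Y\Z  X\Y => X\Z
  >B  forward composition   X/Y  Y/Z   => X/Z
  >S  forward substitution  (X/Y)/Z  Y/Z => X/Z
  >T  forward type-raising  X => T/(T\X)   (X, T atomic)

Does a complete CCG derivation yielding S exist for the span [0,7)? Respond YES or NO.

NO

N ((PP/NP)/N)\N PP (N/NP)\PP NP PP NP\PP
CKY chart[0,7] = {N/(N\PP), NP/(NP\PP), PP, PP/(NP\NP), PP/(PP\PP), S/(S\PP)}; S ∉ chart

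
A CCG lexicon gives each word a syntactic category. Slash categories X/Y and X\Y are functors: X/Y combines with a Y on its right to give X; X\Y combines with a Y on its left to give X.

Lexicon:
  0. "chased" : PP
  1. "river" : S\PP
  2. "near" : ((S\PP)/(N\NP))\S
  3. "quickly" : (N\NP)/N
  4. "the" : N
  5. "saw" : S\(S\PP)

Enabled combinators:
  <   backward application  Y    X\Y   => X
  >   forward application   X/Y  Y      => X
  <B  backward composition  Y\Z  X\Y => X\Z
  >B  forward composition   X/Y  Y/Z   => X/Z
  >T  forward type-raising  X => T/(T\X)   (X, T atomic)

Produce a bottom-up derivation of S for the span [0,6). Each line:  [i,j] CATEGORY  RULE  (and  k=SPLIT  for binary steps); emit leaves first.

[0,1] PP  lex  "chased"
[0,1] S/(S\PP)  >T
[1,2] S\PP  lex  "river"
[0,2] S  >  k=1
[2,3] ((S\PP)/(N\NP))\S  lex  "near"
[0,3] (S\PP)/(N\NP)  <  k=2
[3,4] (N\NP)/N  lex  "quickly"
[4,5] N  lex  "the"
[3,5] N\NP  >  k=4
[0,5] S\PP  >  k=3
[5,6] S\(S\PP)  lex  "saw"
[0,6] S  <  k=5

[0,6] S   <
  [0,5] S\PP   >
    [0,3] (S\PP)/(N\NP)   <
      [0,2] S   >
        [0,1] S/(S\PP)   >T
          [0,1] "chased" : PP
        [1,2] "river" : S\PP
      [2,3] "near" : ((S\PP)/(N\NP))\S
    [3,5] N\NP   >
      [3,4] "quickly" : (N\NP)/N
      [4,5] "the" : N
  [5,6] "saw" : S\(S\PP)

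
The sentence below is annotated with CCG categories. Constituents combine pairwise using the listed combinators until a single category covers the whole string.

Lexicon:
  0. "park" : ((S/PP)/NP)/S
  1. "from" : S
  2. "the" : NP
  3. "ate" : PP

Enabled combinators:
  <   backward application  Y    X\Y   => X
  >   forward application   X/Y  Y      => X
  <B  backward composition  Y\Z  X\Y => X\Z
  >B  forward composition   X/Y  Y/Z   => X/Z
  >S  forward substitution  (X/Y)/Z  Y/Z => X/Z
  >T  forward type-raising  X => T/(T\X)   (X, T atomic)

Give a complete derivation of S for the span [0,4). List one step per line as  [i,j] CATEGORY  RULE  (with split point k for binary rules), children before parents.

[0,1] ((S/PP)/NP)/S  lex  "park"
[1,2] S  lex  "from"
[0,2] (S/PP)/NP  >  k=1
[2,3] NP  lex  "the"
[0,3] S/PP  >  k=2
[3,4] PP  lex  "ate"
[0,4] S  >  k=3

[0,4] S   >
  [0,3] S/PP   >
    [0,2] (S/PP)/NP   >
      [0,1] "park" : ((S/PP)/NP)/S
      [1,2] "from" : S
    [2,3] "the" : NP
  [3,4] "ate" : PP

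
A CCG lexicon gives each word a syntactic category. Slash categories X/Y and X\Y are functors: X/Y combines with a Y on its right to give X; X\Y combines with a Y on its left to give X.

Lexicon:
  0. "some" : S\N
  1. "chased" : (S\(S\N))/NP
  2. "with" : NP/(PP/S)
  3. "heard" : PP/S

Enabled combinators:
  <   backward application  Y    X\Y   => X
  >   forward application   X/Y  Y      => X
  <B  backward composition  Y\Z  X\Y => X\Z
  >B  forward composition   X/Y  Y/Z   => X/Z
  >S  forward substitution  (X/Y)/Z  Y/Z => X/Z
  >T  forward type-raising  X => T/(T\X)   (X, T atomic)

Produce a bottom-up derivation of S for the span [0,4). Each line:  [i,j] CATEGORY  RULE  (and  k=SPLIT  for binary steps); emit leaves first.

[0,1] S\N  lex  "some"
[1,2] (S\(S\N))/NP  lex  "chased"
[2,3] NP/(PP/S)  lex  "with"
[3,4] PP/S  lex  "heard"
[2,4] NP  >  k=3
[1,4] S\(S\N)  >  k=2
[0,4] S  <  k=1

[0,4] S   <
  [0,1] "some" : S\N
  [1,4] S\(S\N)   >
    [1,2] "chased" : (S\(S\N))/NP
    [2,4] NP   >
      [2,3] "with" : NP/(PP/S)
      [3,4] "heard" : PP/S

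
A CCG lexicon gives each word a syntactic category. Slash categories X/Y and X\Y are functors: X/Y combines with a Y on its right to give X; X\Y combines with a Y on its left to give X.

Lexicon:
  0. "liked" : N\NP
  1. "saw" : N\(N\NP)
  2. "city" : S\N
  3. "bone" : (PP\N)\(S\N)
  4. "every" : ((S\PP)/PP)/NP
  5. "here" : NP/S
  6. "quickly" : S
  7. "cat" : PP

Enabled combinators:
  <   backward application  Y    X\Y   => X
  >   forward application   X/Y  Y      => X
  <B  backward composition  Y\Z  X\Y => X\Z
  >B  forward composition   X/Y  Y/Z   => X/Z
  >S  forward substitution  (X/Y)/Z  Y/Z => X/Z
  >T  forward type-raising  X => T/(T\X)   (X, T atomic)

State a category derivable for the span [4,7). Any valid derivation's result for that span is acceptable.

[0,8] S   <
  [0,2] N   <
    [0,1] "liked" : N\NP
    [1,2] "saw" : N\(N\NP)
  [2,8] S\N   <B
    [2,4] PP\N   <
      [2,3] "city" : S\N
      [3,4] "bone" : (PP\N)\(S\N)
    [4,8] S\PP   >
      [4,7] (S\PP)/PP   >
        [4,5] "every" : ((S\PP)/PP)/NP
        [5,7] NP   >
          [5,6] "here" : NP/S
          [6,7] "quickly" : S
      [7,8] "cat" : PP

(S\PP)/PP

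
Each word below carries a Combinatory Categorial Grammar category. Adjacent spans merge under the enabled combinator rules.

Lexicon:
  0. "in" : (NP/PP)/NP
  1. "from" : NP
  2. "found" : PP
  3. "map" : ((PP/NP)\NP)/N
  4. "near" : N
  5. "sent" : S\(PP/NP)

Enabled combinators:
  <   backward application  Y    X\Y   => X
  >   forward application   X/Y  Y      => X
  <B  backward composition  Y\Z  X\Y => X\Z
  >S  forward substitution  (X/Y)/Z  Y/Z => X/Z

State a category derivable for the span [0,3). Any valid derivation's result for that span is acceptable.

[0,6] S   <
  [0,3] NP   >
    [0,2] NP/PP   >
      [0,1] "in" : (NP/PP)/NP
      [1,2] "from" : NP
    [2,3] "found" : PP
  [3,6] S\NP   <B
    [3,5] (PP/NP)\NP   >
      [3,4] "map" : ((PP/NP)\NP)/N
      [4,5] "near" : N
    [5,6] "sent" : S\(PP/NP)

NP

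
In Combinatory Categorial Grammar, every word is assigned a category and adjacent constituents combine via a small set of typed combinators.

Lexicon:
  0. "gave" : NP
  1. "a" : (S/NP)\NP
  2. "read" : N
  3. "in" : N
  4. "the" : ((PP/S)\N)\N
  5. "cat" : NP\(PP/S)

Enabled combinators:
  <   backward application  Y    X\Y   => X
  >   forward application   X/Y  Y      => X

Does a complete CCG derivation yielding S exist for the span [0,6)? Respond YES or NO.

[0,6] S   >
  [0,2] S/NP   <
    [0,1] "gave" : NP
    [1,2] "a" : (S/NP)\NP
  [2,6] NP   <
    [2,5] PP/S   <
      [2,3] "read" : N
      [3,5] (PP/S)\N   <
        [3,4] "in" : N
        [4,5] "the" : ((PP/S)\N)\N
    [5,6] "cat" : NP\(PP/S)

YES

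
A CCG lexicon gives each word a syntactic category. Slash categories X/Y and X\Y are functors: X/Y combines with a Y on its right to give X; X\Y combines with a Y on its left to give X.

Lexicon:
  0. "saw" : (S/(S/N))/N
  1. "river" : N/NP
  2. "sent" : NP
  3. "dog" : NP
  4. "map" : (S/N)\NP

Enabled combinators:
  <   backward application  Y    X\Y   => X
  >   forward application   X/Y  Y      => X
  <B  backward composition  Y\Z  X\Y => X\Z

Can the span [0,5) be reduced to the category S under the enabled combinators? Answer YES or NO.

YES

[0,5] S   >
  [0,3] S/(S/N)   >
    [0,1] "saw" : (S/(S/N))/N
    [1,3] N   >
      [1,2] "river" : N/NP
      [2,3] "sent" : NP
  [3,5] S/N   <
    [3,4] "dog" : NP
    [4,5] "map" : (S/N)\NP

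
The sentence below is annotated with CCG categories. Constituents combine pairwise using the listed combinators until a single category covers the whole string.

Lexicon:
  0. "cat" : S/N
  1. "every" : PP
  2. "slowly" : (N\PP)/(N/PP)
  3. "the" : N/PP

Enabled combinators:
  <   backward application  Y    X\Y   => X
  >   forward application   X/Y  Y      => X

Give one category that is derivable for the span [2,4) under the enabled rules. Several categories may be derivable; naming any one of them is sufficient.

[0,4] S   >
  [0,1] "cat" : S/N
  [1,4] N   <
    [1,2] "every" : PP
    [2,4] N\PP   >
      [2,3] "slowly" : (N\PP)/(N/PP)
      [3,4] "the" : N/PP

N\PP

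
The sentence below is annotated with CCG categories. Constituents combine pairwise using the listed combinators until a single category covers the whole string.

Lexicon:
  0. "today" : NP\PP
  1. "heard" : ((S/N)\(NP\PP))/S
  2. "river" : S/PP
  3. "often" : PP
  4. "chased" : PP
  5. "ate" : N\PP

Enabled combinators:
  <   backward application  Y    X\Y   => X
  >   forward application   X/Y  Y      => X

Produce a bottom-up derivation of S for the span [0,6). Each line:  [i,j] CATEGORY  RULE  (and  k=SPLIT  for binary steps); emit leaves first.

[0,6] S   >
  [0,4] S/N   <
    [0,1] "today" : NP\PP
    [1,4] (S/N)\(NP\PP)   >
      [1,2] "heard" : ((S/N)\(NP\PP))/S
      [2,4] S   >
        [2,3] "river" : S/PP
        [3,4] "often" : PP
  [4,6] N   <
    [4,5] "chased" : PP
    [5,6] "ate" : N\PP

[0,1] NP\PP  lex  "today"
[1,2] ((S/N)\(NP\PP))/S  lex  "heard"
[2,3] S/PP  lex  "river"
[3,4] PP  lex  "often"
[2,4] S  >  k=3
[1,4] (S/N)\(NP\PP)  >  k=2
[0,4] S/N  <  k=1
[4,5] PP  lex  "chased"
[5,6] N\PP  lex  "ate"
[4,6] N  <  k=5
[0,6] S  >  k=4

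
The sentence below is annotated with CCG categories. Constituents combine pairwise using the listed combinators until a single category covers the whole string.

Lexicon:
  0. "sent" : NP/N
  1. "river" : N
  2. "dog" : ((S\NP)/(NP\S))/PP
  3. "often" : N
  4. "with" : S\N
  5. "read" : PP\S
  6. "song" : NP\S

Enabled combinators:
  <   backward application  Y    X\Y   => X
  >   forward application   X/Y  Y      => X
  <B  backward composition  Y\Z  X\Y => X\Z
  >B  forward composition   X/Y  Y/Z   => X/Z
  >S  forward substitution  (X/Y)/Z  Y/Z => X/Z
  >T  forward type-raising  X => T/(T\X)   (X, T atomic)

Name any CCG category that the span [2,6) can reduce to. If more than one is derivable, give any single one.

[0,7] S   <
  [0,2] NP   >
    [0,1] "sent" : NP/N
    [1,2] "river" : N
  [2,7] S\NP   >
    [2,6] (S\NP)/(NP\S)   >
      [2,3] "dog" : ((S\NP)/(NP\S))/PP
      [3,6] PP   <
        [3,5] S   >
          [3,4] S/(S\N)   >T
            [3,4] "often" : N
          [4,5] "with" : S\N
        [5,6] "read" : PP\S
    [6,7] "song" : NP\S

(S\NP)/(NP\S)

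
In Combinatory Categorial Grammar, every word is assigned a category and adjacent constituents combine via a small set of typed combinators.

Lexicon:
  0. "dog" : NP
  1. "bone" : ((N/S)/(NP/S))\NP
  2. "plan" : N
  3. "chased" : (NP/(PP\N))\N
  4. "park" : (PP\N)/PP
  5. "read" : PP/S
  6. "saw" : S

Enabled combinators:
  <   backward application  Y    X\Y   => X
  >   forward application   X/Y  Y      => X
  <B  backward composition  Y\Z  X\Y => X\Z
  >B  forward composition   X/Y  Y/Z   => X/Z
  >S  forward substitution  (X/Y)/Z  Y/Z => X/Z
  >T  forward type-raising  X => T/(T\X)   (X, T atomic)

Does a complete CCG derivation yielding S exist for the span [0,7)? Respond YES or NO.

NP ((N/S)/(NP/S))\NP N (NP/(PP\N))\N (PP\N)/PP PP/S S
CKY chart[0,7] = {N, N/(N\N), N/(S\S), NP/(NP\N), PP/(PP\N), S/(S\N)}; S ∉ chart

NO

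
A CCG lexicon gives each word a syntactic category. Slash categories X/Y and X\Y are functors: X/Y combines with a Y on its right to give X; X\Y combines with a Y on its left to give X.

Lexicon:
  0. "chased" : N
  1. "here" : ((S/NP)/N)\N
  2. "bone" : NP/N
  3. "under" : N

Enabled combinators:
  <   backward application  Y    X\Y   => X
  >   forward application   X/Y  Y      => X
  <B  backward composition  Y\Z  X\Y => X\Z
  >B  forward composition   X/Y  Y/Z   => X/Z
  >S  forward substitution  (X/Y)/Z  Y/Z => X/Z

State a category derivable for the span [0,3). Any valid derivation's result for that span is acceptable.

S/N

[0,4] S   >
  [0,3] S/N   >S
    [0,2] (S/NP)/N   <
      [0,1] "chased" : N
      [1,2] "here" : ((S/NP)/N)\N
    [2,3] "bone" : NP/N
  [3,4] "under" : N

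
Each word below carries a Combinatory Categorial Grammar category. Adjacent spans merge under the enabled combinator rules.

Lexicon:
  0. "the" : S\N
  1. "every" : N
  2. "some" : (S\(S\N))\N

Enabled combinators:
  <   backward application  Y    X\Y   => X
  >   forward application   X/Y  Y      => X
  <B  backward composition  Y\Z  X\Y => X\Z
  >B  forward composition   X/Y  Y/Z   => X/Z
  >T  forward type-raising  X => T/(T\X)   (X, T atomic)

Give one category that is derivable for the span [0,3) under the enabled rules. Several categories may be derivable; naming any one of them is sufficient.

S

[0,3] S   <
  [0,1] "the" : S\N
  [1,3] S\(S\N)   <
    [1,2] "every" : N
    [2,3] "some" : (S\(S\N))\N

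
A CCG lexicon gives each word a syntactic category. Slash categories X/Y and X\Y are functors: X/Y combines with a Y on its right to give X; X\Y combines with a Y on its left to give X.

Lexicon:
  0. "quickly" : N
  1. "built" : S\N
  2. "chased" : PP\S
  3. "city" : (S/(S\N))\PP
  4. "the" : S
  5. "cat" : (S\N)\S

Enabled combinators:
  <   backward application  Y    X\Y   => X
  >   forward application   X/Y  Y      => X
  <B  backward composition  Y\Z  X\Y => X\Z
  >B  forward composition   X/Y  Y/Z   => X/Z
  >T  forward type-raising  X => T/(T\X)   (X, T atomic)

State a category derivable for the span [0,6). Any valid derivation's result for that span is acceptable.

S

[0,6] S   >
  [0,4] S/(S\N)   <
    [0,3] PP   <
      [0,2] S   <
        [0,1] "quickly" : N
        [1,2] "built" : S\N
      [2,3] "chased" : PP\S
    [3,4] "city" : (S/(S\N))\PP
  [4,6] S\N   <
    [4,5] "the" : S
    [5,6] "cat" : (S\N)\S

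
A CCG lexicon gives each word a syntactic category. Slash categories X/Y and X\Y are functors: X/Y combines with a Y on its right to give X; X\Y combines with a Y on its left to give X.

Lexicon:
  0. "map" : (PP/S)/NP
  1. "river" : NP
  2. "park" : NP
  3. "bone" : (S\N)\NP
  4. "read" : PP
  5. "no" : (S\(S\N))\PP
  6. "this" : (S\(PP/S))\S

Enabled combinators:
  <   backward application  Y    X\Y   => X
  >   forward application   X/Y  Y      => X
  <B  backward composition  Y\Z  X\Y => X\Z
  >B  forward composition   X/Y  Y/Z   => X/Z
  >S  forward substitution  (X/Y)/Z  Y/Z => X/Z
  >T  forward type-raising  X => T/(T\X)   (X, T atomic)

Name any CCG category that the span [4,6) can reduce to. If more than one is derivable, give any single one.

S\(S\N)

[0,7] S   <
  [0,2] PP/S   >
    [0,1] "map" : (PP/S)/NP
    [1,2] "river" : NP
  [2,7] S\(PP/S)   <
    [2,6] S   <
      [2,4] S\N   <
        [2,3] "park" : NP
        [3,4] "bone" : (S\N)\NP
      [4,6] S\(S\N)   <
        [4,5] "read" : PP
        [5,6] "no" : (S\(S\N))\PP
    [6,7] "this" : (S\(PP/S))\S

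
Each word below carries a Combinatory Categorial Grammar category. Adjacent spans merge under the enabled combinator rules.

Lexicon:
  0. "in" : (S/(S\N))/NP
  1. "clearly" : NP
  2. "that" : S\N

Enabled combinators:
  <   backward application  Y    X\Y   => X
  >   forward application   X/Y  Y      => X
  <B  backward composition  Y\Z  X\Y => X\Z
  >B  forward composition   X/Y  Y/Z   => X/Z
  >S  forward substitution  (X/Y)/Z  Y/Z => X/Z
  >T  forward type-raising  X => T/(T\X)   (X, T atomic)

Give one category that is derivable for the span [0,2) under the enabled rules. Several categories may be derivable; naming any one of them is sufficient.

S/(S\N)

[0,3] S   >
  [0,2] S/(S\N)   >
    [0,1] "in" : (S/(S\N))/NP
    [1,2] "clearly" : NP
  [2,3] "that" : S\N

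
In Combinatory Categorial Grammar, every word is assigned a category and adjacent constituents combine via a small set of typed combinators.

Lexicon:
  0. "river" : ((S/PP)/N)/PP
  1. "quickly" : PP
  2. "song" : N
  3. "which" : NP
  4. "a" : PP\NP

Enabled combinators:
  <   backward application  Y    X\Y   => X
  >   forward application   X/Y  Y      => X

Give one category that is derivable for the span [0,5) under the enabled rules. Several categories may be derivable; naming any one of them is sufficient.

S

[0,5] S   >
  [0,3] S/PP   >
    [0,2] (S/PP)/N   >
      [0,1] "river" : ((S/PP)/N)/PP
      [1,2] "quickly" : PP
    [2,3] "song" : N
  [3,5] PP   <
    [3,4] "which" : NP
    [4,5] "a" : PP\NP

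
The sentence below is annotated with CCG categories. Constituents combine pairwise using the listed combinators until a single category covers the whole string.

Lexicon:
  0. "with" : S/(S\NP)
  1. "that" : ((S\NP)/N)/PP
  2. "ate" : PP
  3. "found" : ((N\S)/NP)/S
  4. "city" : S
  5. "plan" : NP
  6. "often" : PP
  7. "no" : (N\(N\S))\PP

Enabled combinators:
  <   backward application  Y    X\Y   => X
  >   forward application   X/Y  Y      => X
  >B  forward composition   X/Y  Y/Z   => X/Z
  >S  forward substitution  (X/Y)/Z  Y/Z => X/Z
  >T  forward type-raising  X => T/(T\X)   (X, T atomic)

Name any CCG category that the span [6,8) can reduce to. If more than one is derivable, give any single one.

[0,8] S   >
  [0,1] "with" : S/(S\NP)
  [1,8] S\NP   >
    [1,3] (S\NP)/N   >
      [1,2] "that" : ((S\NP)/N)/PP
      [2,3] "ate" : PP
    [3,8] N   <
      [3,6] N\S   >
        [3,5] (N\S)/NP   >
          [3,4] "found" : ((N\S)/NP)/S
          [4,5] "city" : S
        [5,6] "plan" : NP
      [6,8] N\(N\S)   <
        [6,7] "often" : PP
        [7,8] "no" : (N\(N\S))\PP

N\(N\S)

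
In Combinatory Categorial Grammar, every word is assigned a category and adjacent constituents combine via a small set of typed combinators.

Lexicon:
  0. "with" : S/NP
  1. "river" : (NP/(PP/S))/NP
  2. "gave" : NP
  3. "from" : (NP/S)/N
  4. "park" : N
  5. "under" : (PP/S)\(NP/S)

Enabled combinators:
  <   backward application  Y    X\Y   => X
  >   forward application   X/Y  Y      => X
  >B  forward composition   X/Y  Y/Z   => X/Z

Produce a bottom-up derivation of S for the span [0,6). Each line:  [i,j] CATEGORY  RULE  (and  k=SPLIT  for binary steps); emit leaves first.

[0,6] S   >
  [0,1] "with" : S/NP
  [1,6] NP   >
    [1,3] NP/(PP/S)   >
      [1,2] "river" : (NP/(PP/S))/NP
      [2,3] "gave" : NP
    [3,6] PP/S   <
      [3,5] NP/S   >
        [3,4] "from" : (NP/S)/N
        [4,5] "park" : N
      [5,6] "under" : (PP/S)\(NP/S)

[0,1] S/NP  lex  "with"
[1,2] (NP/(PP/S))/NP  lex  "river"
[2,3] NP  lex  "gave"
[1,3] NP/(PP/S)  >  k=2
[3,4] (NP/S)/N  lex  "from"
[4,5] N  lex  "park"
[3,5] NP/S  >  k=4
[5,6] (PP/S)\(NP/S)  lex  "under"
[3,6] PP/S  <  k=5
[1,6] NP  >  k=3
[0,6] S  >  k=1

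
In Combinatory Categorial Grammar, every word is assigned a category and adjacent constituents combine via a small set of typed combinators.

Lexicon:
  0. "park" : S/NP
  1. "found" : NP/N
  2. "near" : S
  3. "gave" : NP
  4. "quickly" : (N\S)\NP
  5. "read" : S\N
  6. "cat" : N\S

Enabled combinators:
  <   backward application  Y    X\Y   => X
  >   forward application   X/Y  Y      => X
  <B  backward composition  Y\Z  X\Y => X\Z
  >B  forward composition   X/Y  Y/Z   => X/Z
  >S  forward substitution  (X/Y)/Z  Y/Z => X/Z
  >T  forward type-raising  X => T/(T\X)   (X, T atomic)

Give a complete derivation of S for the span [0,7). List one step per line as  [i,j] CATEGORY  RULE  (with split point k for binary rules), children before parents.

[0,1] S/NP  lex  "park"
[1,2] NP/N  lex  "found"
[2,3] S  lex  "near"
[3,4] NP  lex  "gave"
[4,5] (N\S)\NP  lex  "quickly"
[3,5] N\S  <  k=4
[2,5] N  <  k=3
[5,6] S\N  lex  "read"
[2,6] S  <  k=5
[6,7] N\S  lex  "cat"
[2,7] N  <  k=6
[1,7] NP  >  k=2
[0,7] S  >  k=1

[0,7] S   >
  [0,1] "park" : S/NP
  [1,7] NP   >
    [1,2] "found" : NP/N
    [2,7] N   <
      [2,6] S   <
        [2,5] N   <
          [2,3] "near" : S
          [3,5] N\S   <
            [3,4] "gave" : NP
            [4,5] "quickly" : (N\S)\NP
        [5,6] "read" : S\N
      [6,7] "cat" : N\S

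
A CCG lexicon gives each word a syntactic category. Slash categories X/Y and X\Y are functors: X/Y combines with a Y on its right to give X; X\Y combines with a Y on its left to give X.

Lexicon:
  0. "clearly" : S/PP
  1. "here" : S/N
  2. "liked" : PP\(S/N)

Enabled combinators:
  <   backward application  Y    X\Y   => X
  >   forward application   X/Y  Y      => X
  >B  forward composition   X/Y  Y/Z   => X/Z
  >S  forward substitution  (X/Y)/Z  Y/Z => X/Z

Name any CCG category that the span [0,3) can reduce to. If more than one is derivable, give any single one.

S

[0,3] S   >
  [0,1] "clearly" : S/PP
  [1,3] PP   <
    [1,2] "here" : S/N
    [2,3] "liked" : PP\(S/N)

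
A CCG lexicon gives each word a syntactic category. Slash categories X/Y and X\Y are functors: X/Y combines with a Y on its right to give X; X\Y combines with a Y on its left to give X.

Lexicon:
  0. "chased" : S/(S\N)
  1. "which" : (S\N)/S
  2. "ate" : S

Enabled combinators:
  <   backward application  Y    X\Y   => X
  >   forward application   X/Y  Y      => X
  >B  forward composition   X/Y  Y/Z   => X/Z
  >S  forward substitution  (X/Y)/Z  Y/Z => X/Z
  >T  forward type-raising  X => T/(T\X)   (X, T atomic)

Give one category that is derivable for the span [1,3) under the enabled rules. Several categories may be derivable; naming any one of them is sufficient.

[0,3] S   >
  [0,1] "chased" : S/(S\N)
  [1,3] S\N   >
    [1,2] "which" : (S\N)/S
    [2,3] "ate" : S

S\N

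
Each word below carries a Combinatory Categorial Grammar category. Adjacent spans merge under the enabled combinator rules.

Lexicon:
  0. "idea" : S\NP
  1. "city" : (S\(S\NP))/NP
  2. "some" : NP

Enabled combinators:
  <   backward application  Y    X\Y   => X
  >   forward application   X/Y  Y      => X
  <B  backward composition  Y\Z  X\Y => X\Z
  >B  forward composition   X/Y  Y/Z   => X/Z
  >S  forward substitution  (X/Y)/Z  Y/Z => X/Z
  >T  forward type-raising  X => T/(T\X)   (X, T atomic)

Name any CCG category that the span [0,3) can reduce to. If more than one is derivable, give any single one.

S

[0,3] S   <
  [0,1] "idea" : S\NP
  [1,3] S\(S\NP)   >
    [1,2] "city" : (S\(S\NP))/NP
    [2,3] "some" : NP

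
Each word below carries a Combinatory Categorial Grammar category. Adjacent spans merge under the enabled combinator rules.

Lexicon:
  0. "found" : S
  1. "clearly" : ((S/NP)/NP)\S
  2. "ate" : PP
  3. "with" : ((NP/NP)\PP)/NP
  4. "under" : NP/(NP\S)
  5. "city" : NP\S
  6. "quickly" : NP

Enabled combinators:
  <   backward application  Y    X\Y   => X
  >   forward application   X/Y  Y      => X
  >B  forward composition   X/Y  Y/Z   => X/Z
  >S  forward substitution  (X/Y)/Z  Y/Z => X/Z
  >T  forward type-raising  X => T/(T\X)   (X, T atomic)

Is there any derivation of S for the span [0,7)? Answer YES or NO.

[0,7] S   >
  [0,6] S/NP   >S
    [0,2] (S/NP)/NP   <
      [0,1] "found" : S
      [1,2] "clearly" : ((S/NP)/NP)\S
    [2,6] NP/NP   <
      [2,3] "ate" : PP
      [3,6] (NP/NP)\PP   >
        [3,4] "with" : ((NP/NP)\PP)/NP
        [4,6] NP   >
          [4,5] "under" : NP/(NP\S)
          [5,6] "city" : NP\S
  [6,7] "quickly" : NP

YES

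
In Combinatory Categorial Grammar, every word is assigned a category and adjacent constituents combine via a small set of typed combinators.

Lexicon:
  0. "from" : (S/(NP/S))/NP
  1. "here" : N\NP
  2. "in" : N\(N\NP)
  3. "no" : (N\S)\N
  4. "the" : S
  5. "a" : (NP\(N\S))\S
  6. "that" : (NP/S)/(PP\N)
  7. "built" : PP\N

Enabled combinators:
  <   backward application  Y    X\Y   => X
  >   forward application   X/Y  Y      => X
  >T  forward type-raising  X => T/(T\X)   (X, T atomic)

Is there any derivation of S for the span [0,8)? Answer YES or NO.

[0,8] S   >
  [0,6] S/(NP/S)   >
    [0,1] "from" : (S/(NP/S))/NP
    [1,6] NP   <
      [1,4] N\S   <
        [1,3] N   <
          [1,2] "here" : N\NP
          [2,3] "in" : N\(N\NP)
        [3,4] "no" : (N\S)\N
      [4,6] NP\(N\S)   <
        [4,5] "the" : S
        [5,6] "a" : (NP\(N\S))\S
  [6,8] NP/S   >
    [6,7] "that" : (NP/S)/(PP\N)
    [7,8] "built" : PP\N

YES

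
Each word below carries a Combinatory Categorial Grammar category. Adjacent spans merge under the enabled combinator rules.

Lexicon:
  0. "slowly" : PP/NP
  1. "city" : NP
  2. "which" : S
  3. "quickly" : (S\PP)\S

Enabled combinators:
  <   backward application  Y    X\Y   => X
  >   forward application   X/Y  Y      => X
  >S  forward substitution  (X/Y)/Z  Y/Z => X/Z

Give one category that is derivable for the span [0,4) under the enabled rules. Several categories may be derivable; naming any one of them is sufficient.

S

[0,4] S   <
  [0,2] PP   >
    [0,1] "slowly" : PP/NP
    [1,2] "city" : NP
  [2,4] S\PP   <
    [2,3] "which" : S
    [3,4] "quickly" : (S\PP)\S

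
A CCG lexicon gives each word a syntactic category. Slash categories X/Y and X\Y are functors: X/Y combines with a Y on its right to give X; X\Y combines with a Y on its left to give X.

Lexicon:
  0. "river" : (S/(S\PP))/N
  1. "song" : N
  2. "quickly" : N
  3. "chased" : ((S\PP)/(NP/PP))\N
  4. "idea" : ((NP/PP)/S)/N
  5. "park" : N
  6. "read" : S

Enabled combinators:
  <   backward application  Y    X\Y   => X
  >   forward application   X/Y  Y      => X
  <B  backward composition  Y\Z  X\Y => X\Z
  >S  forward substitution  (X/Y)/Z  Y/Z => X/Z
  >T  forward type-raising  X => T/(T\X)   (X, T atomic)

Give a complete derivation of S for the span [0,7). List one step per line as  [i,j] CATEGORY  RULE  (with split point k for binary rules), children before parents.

[0,7] S   >
  [0,2] S/(S\PP)   >
    [0,1] "river" : (S/(S\PP))/N
    [1,2] "song" : N
  [2,7] S\PP   >
    [2,4] (S\PP)/(NP/PP)   <
      [2,3] "quickly" : N
      [3,4] "chased" : ((S\PP)/(NP/PP))\N
    [4,7] NP/PP   >
      [4,6] (NP/PP)/S   >
        [4,5] "idea" : ((NP/PP)/S)/N
        [5,6] "park" : N
      [6,7] "read" : S

[0,1] (S/(S\PP))/N  lex  "river"
[1,2] N  lex  "song"
[0,2] S/(S\PP)  >  k=1
[2,3] N  lex  "quickly"
[3,4] ((S\PP)/(NP/PP))\N  lex  "chased"
[2,4] (S\PP)/(NP/PP)  <  k=3
[4,5] ((NP/PP)/S)/N  lex  "idea"
[5,6] N  lex  "park"
[4,6] (NP/PP)/S  >  k=5
[6,7] S  lex  "read"
[4,7] NP/PP  >  k=6
[2,7] S\PP  >  k=4
[0,7] S  >  k=2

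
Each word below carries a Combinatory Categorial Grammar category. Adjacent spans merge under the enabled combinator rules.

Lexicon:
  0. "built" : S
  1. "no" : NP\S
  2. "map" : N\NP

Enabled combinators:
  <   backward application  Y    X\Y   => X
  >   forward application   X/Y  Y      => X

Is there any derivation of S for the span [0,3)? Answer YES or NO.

NO

S NP\S N\NP
CKY chart[0,3] = {N}; S ∉ chart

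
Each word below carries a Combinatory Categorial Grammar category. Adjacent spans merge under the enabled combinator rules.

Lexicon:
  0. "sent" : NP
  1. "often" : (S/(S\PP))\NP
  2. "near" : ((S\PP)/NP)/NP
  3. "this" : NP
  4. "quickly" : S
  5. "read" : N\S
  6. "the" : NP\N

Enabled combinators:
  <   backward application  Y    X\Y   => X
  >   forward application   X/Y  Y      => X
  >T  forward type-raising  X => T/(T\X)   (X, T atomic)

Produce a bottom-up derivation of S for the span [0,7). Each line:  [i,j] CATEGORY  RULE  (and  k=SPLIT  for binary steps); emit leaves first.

[0,1] NP  lex  "sent"
[1,2] (S/(S\PP))\NP  lex  "often"
[0,2] S/(S\PP)  <  k=1
[2,3] ((S\PP)/NP)/NP  lex  "near"
[3,4] NP  lex  "this"
[2,4] (S\PP)/NP  >  k=3
[4,5] S  lex  "quickly"
[5,6] N\S  lex  "read"
[4,6] N  <  k=5
[6,7] NP\N  lex  "the"
[4,7] NP  <  k=6
[2,7] S\PP  >  k=4
[0,7] S  >  k=2

[0,7] S   >
  [0,2] S/(S\PP)   <
    [0,1] "sent" : NP
    [1,2] "often" : (S/(S\PP))\NP
  [2,7] S\PP   >
    [2,4] (S\PP)/NP   >
      [2,3] "near" : ((S\PP)/NP)/NP
      [3,4] "this" : NP
    [4,7] NP   <
      [4,6] N   <
        [4,5] "quickly" : S
        [5,6] "read" : N\S
      [6,7] "the" : NP\N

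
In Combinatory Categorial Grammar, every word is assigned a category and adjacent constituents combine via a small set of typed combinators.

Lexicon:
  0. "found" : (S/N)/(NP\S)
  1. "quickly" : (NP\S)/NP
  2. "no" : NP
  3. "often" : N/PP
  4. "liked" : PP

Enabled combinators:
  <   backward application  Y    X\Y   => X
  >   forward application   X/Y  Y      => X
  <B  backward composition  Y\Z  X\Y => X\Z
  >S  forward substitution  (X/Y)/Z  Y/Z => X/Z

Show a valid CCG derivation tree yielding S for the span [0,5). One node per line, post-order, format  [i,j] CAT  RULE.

[0,5] S   >
  [0,3] S/N   >
    [0,1] "found" : (S/N)/(NP\S)
    [1,3] NP\S   >
      [1,2] "quickly" : (NP\S)/NP
      [2,3] "no" : NP
  [3,5] N   >
    [3,4] "often" : N/PP
    [4,5] "liked" : PP

[0,1] (S/N)/(NP\S)  lex  "found"
[1,2] (NP\S)/NP  lex  "quickly"
[2,3] NP  lex  "no"
[1,3] NP\S  >  k=2
[0,3] S/N  >  k=1
[3,4] N/PP  lex  "often"
[4,5] PP  lex  "liked"
[3,5] N  >  k=4
[0,5] S  >  k=3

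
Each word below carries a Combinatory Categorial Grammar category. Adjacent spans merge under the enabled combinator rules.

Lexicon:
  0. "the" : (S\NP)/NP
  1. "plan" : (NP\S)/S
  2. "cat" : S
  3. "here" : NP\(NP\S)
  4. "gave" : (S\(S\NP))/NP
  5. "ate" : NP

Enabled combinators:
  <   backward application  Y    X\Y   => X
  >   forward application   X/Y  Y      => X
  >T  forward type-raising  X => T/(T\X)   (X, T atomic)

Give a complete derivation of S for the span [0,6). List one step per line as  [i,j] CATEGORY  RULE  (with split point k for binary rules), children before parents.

[0,1] (S\NP)/NP  lex  "the"
[1,2] (NP\S)/S  lex  "plan"
[2,3] S  lex  "cat"
[1,3] NP\S  >  k=2
[3,4] NP\(NP\S)  lex  "here"
[1,4] NP  <  k=3
[0,4] S\NP  >  k=1
[4,5] (S\(S\NP))/NP  lex  "gave"
[5,6] NP  lex  "ate"
[4,6] S\(S\NP)  >  k=5
[0,6] S  <  k=4

[0,6] S   <
  [0,4] S\NP   >
    [0,1] "the" : (S\NP)/NP
    [1,4] NP   <
      [1,3] NP\S   >
        [1,2] "plan" : (NP\S)/S
        [2,3] "cat" : S
      [3,4] "here" : NP\(NP\S)
  [4,6] S\(S\NP)   >
    [4,5] "gave" : (S\(S\NP))/NP
    [5,6] "ate" : NP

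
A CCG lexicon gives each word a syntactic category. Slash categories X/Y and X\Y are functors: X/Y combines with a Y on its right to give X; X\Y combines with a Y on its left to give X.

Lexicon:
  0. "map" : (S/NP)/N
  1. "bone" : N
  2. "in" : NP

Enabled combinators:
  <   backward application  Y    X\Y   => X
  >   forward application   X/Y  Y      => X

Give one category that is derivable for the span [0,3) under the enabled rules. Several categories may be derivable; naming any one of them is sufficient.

[0,3] S   >
  [0,2] S/NP   >
    [0,1] "map" : (S/NP)/N
    [1,2] "bone" : N
  [2,3] "in" : NP

S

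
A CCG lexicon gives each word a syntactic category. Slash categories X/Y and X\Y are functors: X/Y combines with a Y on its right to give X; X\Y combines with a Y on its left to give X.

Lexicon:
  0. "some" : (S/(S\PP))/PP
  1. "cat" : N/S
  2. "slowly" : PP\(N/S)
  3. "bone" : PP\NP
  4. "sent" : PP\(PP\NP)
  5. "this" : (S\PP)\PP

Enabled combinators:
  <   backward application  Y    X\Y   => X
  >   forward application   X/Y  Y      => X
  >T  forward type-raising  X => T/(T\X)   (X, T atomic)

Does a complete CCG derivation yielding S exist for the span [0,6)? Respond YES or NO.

YES

[0,6] S   >
  [0,3] S/(S\PP)   >
    [0,1] "some" : (S/(S\PP))/PP
    [1,3] PP   <
      [1,2] "cat" : N/S
      [2,3] "slowly" : PP\(N/S)
  [3,6] S\PP   <
    [3,5] PP   <
      [3,4] "bone" : PP\NP
      [4,5] "sent" : PP\(PP\NP)
    [5,6] "this" : (S\PP)\PP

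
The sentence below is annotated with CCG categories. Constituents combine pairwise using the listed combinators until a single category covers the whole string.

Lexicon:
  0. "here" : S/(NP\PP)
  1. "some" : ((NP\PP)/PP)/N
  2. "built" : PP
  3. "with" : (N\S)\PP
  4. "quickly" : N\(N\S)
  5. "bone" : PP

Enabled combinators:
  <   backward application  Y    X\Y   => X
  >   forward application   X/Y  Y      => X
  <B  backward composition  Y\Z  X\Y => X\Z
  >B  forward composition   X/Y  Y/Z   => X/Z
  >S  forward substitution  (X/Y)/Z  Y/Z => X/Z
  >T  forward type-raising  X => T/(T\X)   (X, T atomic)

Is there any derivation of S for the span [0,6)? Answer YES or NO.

[0,6] S   >
  [0,5] S/PP   >B
    [0,1] "here" : S/(NP\PP)
    [1,5] (NP\PP)/PP   >
      [1,2] "some" : ((NP\PP)/PP)/N
      [2,5] N   <
        [2,4] N\S   <
          [2,3] "built" : PP
          [3,4] "with" : (N\S)\PP
        [4,5] "quickly" : N\(N\S)
  [5,6] "bone" : PP

YES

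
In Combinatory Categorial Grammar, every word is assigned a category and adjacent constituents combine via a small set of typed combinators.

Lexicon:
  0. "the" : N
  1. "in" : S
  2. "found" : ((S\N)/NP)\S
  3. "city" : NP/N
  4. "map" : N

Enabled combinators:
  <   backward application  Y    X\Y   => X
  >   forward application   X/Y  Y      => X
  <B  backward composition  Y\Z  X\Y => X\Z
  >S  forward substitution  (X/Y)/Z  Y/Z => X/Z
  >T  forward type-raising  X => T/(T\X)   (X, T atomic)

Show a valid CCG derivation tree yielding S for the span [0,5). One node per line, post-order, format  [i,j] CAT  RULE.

[0,5] S   <
  [0,1] "the" : N
  [1,5] S\N   >
    [1,3] (S\N)/NP   <
      [1,2] "in" : S
      [2,3] "found" : ((S\N)/NP)\S
    [3,5] NP   >
      [3,4] "city" : NP/N
      [4,5] "map" : N

[0,1] N  lex  "the"
[1,2] S  lex  "in"
[2,3] ((S\N)/NP)\S  lex  "found"
[1,3] (S\N)/NP  <  k=2
[3,4] NP/N  lex  "city"
[4,5] N  lex  "map"
[3,5] NP  >  k=4
[1,5] S\N  >  k=3
[0,5] S  <  k=1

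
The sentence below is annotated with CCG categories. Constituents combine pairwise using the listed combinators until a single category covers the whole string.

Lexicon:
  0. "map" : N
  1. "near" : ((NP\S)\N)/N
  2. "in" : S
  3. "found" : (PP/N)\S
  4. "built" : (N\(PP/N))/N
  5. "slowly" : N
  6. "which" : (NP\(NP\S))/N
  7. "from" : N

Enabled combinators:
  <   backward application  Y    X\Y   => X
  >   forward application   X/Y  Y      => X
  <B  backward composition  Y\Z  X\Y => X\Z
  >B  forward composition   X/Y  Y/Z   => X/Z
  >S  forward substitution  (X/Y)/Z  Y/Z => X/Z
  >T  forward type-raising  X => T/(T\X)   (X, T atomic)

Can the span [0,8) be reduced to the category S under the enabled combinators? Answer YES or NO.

NO

N ((NP\S)\N)/N S (PP/N)\S (N\(PP/N))/N N (NP\(NP\S))/N N
CKY chart[0,8] = {N/(N\NP), NP, NP/(NP\NP), PP/(PP\NP), S/(S\NP)}; S ∉ chart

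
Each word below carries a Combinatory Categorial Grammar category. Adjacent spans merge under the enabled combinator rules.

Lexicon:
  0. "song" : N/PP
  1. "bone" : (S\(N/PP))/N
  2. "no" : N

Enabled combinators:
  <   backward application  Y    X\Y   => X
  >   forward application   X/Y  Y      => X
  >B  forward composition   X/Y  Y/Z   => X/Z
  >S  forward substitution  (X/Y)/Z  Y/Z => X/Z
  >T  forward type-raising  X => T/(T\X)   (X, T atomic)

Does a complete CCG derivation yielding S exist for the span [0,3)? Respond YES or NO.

[0,3] S   <
  [0,1] "song" : N/PP
  [1,3] S\(N/PP)   >
    [1,2] "bone" : (S\(N/PP))/N
    [2,3] "no" : N

YES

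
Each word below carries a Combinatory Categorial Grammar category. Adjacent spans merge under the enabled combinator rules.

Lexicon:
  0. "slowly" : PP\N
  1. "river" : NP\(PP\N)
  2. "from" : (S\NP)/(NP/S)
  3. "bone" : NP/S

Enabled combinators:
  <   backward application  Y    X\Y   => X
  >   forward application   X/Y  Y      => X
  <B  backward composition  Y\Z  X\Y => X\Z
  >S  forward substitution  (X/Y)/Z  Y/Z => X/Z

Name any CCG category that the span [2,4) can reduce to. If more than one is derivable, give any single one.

S\NP

[0,4] S   <
  [0,2] NP   <
    [0,1] "slowly" : PP\N
    [1,2] "river" : NP\(PP\N)
  [2,4] S\NP   >
    [2,3] "from" : (S\NP)/(NP/S)
    [3,4] "bone" : NP/S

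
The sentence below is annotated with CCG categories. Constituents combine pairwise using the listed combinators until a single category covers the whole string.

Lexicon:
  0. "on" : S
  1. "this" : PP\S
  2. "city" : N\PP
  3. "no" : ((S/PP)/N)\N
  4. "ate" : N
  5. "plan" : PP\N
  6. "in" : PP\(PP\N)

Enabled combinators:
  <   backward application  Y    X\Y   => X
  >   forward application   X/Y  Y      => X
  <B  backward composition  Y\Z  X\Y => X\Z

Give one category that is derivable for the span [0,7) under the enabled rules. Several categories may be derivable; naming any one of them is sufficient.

S

[0,7] S   >
  [0,5] S/PP   >
    [0,4] (S/PP)/N   <
      [0,3] N   <
        [0,1] "on" : S
        [1,3] N\S   <B
          [1,2] "this" : PP\S
          [2,3] "city" : N\PP
      [3,4] "no" : ((S/PP)/N)\N
    [4,5] "ate" : N
  [5,7] PP   <
    [5,6] "plan" : PP\N
    [6,7] "in" : PP\(PP\N)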